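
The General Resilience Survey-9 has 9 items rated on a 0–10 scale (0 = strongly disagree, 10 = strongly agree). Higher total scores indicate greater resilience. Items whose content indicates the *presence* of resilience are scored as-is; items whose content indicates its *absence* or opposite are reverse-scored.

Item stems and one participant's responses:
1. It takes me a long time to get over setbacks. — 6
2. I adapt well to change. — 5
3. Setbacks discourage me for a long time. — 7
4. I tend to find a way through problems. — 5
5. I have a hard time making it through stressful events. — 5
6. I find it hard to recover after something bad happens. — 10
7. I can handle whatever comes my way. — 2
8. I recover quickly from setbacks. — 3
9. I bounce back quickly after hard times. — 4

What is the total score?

Items 1, 3, 5, 6 describe the absence/opposite of resilience → reverse-score.
reverse-coded value = 10 − response.
  item 1: 10 − 6 = 4
  item 2: 5
  item 3: 10 − 7 = 3
  item 4: 5
  item 5: 10 − 5 = 5
  item 6: 10 − 10 = 0
  item 7: 2
  item 8: 3
  item 9: 4
Total = 4 + 5 + 3 + 5 + 5 + 0 + 2 + 3 + 4 = 31

31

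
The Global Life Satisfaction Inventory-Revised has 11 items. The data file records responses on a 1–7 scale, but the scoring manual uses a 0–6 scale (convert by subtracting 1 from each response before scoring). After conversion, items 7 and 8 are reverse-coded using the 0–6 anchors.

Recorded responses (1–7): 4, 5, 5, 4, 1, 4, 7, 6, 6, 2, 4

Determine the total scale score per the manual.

Convert to 0–6: 3, 4, 4, 3, 0, 3, 6, 5, 5, 1, 3
Reverse-coded (on a 0–6 scale, reversed = 6 − raw):
  item 7: 6 − 6 = 0
  item 8: 6 − 5 = 1
Scored: 3, 4, 4, 3, 0, 3, 0, 1, 5, 1, 3
Total = 27

27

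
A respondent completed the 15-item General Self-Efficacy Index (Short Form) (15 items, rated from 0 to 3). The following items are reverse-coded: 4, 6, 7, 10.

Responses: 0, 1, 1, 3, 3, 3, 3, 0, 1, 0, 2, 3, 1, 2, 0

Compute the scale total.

17

Raw sum = 23. Reverse-coded items: 4, 6, 7, 10; their raw sum = 9.
Each reversal replaces raw with 3 − raw, changing the total by 3 − 2·raw per item.
Total = 23 + 4·3 − 2·9 = 23 + 12 − 18 = 17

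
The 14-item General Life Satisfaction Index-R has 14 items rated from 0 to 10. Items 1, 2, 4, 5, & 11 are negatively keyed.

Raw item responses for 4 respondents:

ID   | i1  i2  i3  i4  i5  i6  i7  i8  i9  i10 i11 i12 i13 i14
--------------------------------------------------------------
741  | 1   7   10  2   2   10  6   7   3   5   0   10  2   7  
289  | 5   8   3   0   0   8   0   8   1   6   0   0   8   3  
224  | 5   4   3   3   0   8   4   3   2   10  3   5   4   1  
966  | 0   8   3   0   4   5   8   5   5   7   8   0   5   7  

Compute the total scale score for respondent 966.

Respondent 966 raw: 0, 8, 3, 0, 4, 5, 8, 5, 5, 7, 8, 0, 5, 7.
Reverse-coded (reverse-coded value = 10 − response):
  item 1: 10 − 0 = 10
  item 2: 10 − 8 = 2
  item 3: 3
  item 4: 10 − 0 = 10
  item 5: 10 − 4 = 6
  item 6: 5
  item 7: 8
  item 8: 5
  item 9: 5
  item 10: 7
  item 11: 10 − 8 = 2
  item 12: 0
  item 13: 5
  item 14: 7
Sum = 10 + 2 + 3 + 10 + 6 + 5 + 8 + 5 + 5 + 7 + 2 + 0 + 5 + 7 = 75

75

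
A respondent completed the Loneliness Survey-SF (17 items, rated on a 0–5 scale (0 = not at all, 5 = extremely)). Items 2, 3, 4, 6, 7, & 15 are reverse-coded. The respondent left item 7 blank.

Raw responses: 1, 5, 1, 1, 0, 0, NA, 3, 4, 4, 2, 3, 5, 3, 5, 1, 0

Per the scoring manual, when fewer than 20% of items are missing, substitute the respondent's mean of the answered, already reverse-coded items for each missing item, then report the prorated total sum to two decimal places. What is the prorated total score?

Reverse-coded (on a 0–5 scale, reversed = 5 − raw):
  item 2: 5 − 5 = 0
  item 3: 5 − 1 = 4
  item 4: 5 − 1 = 4
  item 6: 5 − 0 = 5
  item 15: 5 − 5 = 0
Completed scored items (16 of 17): 1, 0, 4, 4, 0, 5, 3, 4, 4, 2, 3, 5, 3, 0, 1, 0; sum = 39.
Person mean = 39 / 16 ≈ 2.4375
Prorated total = (39 / 16) × 17 = 41.44 (to 2 dp)

41.44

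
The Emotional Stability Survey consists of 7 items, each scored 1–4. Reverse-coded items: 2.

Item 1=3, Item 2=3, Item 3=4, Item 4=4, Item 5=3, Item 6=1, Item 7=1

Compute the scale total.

18

Raw sum = 19. Reverse-coded items: 2; their raw sum = 3.
Each reversal replaces raw with 5 − raw, changing the total by 5 − 2·raw per item.
Total = 19 + 1·5 − 2·3 = 19 + 5 − 6 = 18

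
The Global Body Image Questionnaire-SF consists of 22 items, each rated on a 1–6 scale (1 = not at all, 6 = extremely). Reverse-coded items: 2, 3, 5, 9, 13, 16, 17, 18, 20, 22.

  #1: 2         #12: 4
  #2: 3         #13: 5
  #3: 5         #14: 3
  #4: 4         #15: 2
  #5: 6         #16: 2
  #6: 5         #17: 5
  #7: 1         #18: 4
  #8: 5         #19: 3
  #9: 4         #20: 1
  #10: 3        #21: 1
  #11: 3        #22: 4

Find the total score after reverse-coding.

Raw sum = 75. Reverse-coded items: 2, 3, 5, 9, 13, 16, 17, 18, 20, 22; their raw sum = 39.
Each reversal replaces raw with 7 − raw, changing the total by 7 − 2·raw per item.
Total = 75 + 10·7 − 2·39 = 75 + 70 − 78 = 67

67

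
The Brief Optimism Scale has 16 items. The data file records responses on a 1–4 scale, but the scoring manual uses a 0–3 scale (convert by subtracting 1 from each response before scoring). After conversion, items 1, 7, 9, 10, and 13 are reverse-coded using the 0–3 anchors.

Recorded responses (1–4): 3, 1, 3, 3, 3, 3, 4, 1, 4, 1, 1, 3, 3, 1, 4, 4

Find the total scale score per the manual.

21

Convert to 0–3: 2, 0, 2, 2, 2, 2, 3, 0, 3, 0, 0, 2, 2, 0, 3, 3
Reverse-coded (on a 0–3 scale, reversed = 3 − raw):
  item 1: 3 − 2 = 1
  item 7: 3 − 3 = 0
  item 9: 3 − 3 = 0
  item 10: 3 − 0 = 3
  item 13: 3 − 2 = 1
Scored: 1, 0, 2, 2, 2, 2, 0, 0, 0, 3, 0, 2, 1, 0, 3, 3
Total = 21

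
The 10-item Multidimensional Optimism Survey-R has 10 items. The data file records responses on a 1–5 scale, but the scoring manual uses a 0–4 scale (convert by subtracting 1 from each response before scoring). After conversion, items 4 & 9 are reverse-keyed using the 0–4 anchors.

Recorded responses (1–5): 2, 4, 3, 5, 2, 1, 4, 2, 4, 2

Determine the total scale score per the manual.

Convert to 0–4: 1, 3, 2, 4, 1, 0, 3, 1, 3, 1
Reverse-coded (reverse-coded value = 4 − response):
  item 4: 4 − 4 = 0
  item 9: 4 − 3 = 1
Scored: 1, 3, 2, 0, 1, 0, 3, 1, 1, 1
Total = 13

13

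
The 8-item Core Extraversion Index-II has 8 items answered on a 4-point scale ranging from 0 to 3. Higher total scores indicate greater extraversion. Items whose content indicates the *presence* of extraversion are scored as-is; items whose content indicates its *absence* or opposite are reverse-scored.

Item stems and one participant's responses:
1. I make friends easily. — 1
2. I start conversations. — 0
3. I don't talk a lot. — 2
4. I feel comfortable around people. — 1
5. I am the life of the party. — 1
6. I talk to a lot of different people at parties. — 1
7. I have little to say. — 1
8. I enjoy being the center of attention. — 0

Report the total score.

Items 3, 7 describe the absence/opposite of extraversion → reverse-score.
reversed = (0+3) − raw = 3 − raw.
  item 1: 1
  item 2: 0
  item 3: 3 − 2 = 1
  item 4: 1
  item 5: 1
  item 6: 1
  item 7: 3 − 1 = 2
  item 8: 0
Total = 1 + 0 + 1 + 1 + 1 + 1 + 2 + 0 = 7

7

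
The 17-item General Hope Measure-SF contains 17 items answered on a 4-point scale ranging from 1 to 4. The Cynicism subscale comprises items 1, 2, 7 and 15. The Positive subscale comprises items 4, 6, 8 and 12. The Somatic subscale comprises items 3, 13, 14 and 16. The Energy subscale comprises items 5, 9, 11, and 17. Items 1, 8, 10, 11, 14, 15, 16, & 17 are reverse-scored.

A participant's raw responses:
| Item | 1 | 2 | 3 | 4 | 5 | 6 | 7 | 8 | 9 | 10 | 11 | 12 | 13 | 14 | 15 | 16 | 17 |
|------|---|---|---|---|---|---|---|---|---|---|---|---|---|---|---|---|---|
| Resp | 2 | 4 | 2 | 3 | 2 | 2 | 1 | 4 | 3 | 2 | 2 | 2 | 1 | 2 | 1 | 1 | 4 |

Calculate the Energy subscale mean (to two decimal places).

2.25

Energy items: 5, 9, 11, 17.
Of these, items 11 & 17 are reverse-scored; on a 1–4 scale, reversed = 5 − raw.
  item 5: 2
  item 9: 3
  item 11: 5 − 2 = 3
  item 17: 5 − 4 = 1
Sum = 2 + 3 + 3 + 1 = 9
Mean = 9 / 4 = 2.25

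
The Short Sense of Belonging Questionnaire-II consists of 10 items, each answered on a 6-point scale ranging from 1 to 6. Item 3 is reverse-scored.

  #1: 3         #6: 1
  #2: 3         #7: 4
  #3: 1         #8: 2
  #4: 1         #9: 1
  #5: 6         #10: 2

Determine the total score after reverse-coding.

Raw sum = 24. Reverse-scored items: 3; their raw sum = 1.
Each reversal replaces raw with 7 − raw, changing the total by 7 − 2·raw per item.
Total = 24 + 1·7 − 2·1 = 24 + 7 − 2 = 29

29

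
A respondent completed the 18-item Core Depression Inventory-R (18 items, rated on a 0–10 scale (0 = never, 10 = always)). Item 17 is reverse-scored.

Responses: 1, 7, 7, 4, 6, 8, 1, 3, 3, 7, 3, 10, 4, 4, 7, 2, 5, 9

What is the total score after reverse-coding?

91

Raw sum = 91. Reverse-scored items: 17; their raw sum = 5.
Each reversal replaces raw with 10 − raw, changing the total by 10 − 2·raw per item.
Total = 91 + 1·10 − 2·5 = 91 + 10 − 10 = 91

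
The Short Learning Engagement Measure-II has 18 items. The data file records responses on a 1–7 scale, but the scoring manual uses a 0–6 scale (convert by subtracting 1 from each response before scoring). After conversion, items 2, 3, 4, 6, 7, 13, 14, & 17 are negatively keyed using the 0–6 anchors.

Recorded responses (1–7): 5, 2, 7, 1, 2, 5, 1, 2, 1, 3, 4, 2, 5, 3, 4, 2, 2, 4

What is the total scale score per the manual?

49

Convert to 0–6: 4, 1, 6, 0, 1, 4, 0, 1, 0, 2, 3, 1, 4, 2, 3, 1, 1, 3
Reverse-coded (reversed = (0+6) − raw = 6 − raw):
  item 2: 6 − 1 = 5
  item 3: 6 − 6 = 0
  item 4: 6 − 0 = 6
  item 6: 6 − 4 = 2
  item 7: 6 − 0 = 6
  item 13: 6 − 4 = 2
  item 14: 6 − 2 = 4
  item 17: 6 − 1 = 5
Scored: 4, 5, 0, 6, 1, 2, 6, 1, 0, 2, 3, 1, 2, 4, 3, 1, 5, 3
Total = 49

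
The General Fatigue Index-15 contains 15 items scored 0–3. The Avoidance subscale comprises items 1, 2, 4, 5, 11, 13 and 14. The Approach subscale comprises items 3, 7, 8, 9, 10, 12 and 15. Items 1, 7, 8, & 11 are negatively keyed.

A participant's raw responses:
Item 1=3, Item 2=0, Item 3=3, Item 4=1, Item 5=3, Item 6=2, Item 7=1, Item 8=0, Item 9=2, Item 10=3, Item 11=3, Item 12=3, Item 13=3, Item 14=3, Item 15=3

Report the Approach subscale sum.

Approach items: 3, 7, 8, 9, 10, 12, 15.
Of these, items 7 and 8 are negatively keyed; reversed = (0+3) − raw = 3 − raw.
  item 3: 3
  item 7: 3 − 1 = 2
  item 8: 3 − 0 = 3
  item 9: 2
  item 10: 3
  item 12: 3
  item 15: 3
Sum = 3 + 2 + 3 + 2 + 3 + 3 + 3 = 19

19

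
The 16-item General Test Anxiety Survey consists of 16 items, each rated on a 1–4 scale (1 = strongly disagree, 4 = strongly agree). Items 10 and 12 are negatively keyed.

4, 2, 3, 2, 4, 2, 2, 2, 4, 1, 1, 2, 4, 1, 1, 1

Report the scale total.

40

Raw sum = 36. Negatively keyed items: 10, 12; their raw sum = 3.
Each reversal replaces raw with 5 − raw, changing the total by 5 − 2·raw per item.
Total = 36 + 2·5 − 2·3 = 36 + 10 − 6 = 40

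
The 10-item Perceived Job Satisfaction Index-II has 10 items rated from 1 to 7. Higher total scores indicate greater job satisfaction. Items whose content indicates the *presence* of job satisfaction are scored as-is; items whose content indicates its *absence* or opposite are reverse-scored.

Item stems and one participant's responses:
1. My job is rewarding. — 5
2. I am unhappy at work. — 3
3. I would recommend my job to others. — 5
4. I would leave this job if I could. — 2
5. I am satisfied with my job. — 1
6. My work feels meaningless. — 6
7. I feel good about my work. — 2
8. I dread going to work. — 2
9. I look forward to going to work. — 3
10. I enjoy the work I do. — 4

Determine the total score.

Items 2, 4, 6, 8 describe the absence/opposite of job satisfaction → reverse-score.
reverse-coded value = 8 − response.
  item 1: 5
  item 2: 8 − 3 = 5
  item 3: 5
  item 4: 8 − 2 = 6
  item 5: 1
  item 6: 8 − 6 = 2
  item 7: 2
  item 8: 8 − 2 = 6
  item 9: 3
  item 10: 4
Total = 5 + 5 + 5 + 6 + 1 + 2 + 2 + 6 + 3 + 4 = 39

39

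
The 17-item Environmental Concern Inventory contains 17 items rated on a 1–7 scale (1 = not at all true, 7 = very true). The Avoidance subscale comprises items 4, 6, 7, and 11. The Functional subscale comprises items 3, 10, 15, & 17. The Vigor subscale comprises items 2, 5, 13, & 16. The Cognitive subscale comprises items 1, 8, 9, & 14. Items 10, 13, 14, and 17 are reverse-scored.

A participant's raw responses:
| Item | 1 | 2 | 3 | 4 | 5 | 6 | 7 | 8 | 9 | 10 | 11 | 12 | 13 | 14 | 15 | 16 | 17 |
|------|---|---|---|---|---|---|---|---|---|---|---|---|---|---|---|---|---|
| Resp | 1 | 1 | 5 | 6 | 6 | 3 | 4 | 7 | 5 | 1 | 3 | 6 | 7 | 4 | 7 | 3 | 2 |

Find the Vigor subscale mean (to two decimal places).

Vigor items: 2, 5, 13, 16.
Of these, item 13 is reverse-scored; reversed = (1+7) − raw = 8 − raw.
  item 2: 1
  item 5: 6
  item 13: 8 − 7 = 1
  item 16: 3
Sum = 1 + 6 + 1 + 3 = 11
Mean = 11 / 4 = 2.75

2.75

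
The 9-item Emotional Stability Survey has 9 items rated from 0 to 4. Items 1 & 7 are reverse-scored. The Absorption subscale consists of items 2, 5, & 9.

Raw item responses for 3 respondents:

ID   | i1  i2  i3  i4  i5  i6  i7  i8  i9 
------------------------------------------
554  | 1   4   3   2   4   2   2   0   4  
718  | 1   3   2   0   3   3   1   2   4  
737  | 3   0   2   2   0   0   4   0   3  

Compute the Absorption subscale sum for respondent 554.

Respondent 554 raw: 1, 4, 3, 2, 4, 2, 2, 0, 4.
Absorption items: 2, 5, 9.
Reverse-coded (reverse-coded value = 4 − response):
  item 2: 4
  item 5: 4
  item 9: 4
Sum = 4 + 4 + 4 = 12

12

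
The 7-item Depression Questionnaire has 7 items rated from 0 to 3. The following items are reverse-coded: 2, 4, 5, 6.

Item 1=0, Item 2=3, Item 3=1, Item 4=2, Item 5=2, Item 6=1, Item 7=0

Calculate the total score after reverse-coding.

Reversing items 2, 4, 5, and 6 with 3 − raw:
Total = 0 + (3−3) + 1 + (3−2) + (3−2) + (3−1) + 0
      = 0 + 0 + 1 + 1 + 1 + 2 + 0 = 5

5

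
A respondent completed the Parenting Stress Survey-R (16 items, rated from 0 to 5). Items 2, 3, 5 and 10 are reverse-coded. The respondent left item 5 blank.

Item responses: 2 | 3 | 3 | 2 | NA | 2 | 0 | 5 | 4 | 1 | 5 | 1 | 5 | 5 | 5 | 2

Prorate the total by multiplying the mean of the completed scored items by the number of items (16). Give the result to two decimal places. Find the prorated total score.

49.07

Reverse-coded (reversed = (0+5) − raw = 5 − raw):
  item 2: 5 − 3 = 2
  item 3: 5 − 3 = 2
  item 10: 5 − 1 = 4
Completed scored items (15 of 16): 2, 2, 2, 2, 2, 0, 5, 4, 4, 5, 1, 5, 5, 5, 2; sum = 46.
Person mean = 46 / 15 ≈ 3.0667
Prorated total = (46 / 15) × 16 = 49.07 (to 2 dp)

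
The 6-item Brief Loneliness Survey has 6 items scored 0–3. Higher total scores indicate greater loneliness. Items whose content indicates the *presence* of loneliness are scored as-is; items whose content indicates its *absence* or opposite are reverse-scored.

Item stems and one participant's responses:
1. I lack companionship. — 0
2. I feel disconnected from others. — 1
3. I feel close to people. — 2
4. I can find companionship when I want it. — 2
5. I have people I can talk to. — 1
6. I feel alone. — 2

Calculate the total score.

7

Items 3, 4, 5 describe the absence/opposite of loneliness → reverse-score.
on a 0–3 scale, reversed = 3 − raw.
  item 1: 0
  item 2: 1
  item 3: 3 − 2 = 1
  item 4: 3 − 2 = 1
  item 5: 3 − 1 = 2
  item 6: 2
Total = 0 + 1 + 1 + 1 + 2 + 2 = 7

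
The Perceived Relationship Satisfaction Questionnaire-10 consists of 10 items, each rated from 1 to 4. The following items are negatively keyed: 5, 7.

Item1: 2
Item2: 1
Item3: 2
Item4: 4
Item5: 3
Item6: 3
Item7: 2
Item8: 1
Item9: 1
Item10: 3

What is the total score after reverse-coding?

Reversing items 5 & 7 with 5 − raw:
Total = 2 + 1 + 2 + 4 + (5−3) + 3 + (5−2) + 1 + 1 + 3
      = 2 + 1 + 2 + 4 + 2 + 3 + 3 + 1 + 1 + 3 = 22

22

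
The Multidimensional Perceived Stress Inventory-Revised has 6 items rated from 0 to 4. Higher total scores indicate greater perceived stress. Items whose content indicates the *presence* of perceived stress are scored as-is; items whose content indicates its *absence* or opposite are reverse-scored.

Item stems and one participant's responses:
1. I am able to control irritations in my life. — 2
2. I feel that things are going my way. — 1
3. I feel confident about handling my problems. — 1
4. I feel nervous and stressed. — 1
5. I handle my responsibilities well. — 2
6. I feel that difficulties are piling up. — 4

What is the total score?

15

Items 1, 2, 3, 5 describe the absence/opposite of perceived stress → reverse-score.
reversed = (0+4) − raw = 4 − raw.
  item 1: 4 − 2 = 2
  item 2: 4 − 1 = 3
  item 3: 4 − 1 = 3
  item 4: 1
  item 5: 4 − 2 = 2
  item 6: 4
Total = 2 + 3 + 3 + 1 + 2 + 4 = 15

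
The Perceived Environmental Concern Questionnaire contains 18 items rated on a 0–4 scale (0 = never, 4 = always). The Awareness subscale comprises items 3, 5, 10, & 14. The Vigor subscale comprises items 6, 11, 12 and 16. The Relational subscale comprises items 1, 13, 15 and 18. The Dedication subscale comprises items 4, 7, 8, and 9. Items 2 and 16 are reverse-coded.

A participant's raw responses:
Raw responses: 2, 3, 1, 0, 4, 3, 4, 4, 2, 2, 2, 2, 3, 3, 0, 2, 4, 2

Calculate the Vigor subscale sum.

9

Vigor items: 6, 11, 12, 16.
Of these, item 16 is reverse-coded; reversed = (0+4) − raw = 4 − raw.
  item 6: 3
  item 11: 2
  item 12: 2
  item 16: 4 − 2 = 2
Sum = 3 + 2 + 2 + 2 = 9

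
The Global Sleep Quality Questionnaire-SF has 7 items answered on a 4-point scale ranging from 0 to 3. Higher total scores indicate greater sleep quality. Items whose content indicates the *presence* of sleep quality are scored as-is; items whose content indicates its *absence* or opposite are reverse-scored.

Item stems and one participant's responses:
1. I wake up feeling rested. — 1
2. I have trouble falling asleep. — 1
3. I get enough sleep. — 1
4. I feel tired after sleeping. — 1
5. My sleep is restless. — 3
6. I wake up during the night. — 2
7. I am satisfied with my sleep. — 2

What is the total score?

9

Items 2, 4, 5, 6 describe the absence/opposite of sleep quality → reverse-score.
reverse-coded value = 3 − response.
  item 1: 1
  item 2: 3 − 1 = 2
  item 3: 1
  item 4: 3 − 1 = 2
  item 5: 3 − 3 = 0
  item 6: 3 − 2 = 1
  item 7: 2
Total = 1 + 2 + 1 + 2 + 0 + 1 + 2 = 9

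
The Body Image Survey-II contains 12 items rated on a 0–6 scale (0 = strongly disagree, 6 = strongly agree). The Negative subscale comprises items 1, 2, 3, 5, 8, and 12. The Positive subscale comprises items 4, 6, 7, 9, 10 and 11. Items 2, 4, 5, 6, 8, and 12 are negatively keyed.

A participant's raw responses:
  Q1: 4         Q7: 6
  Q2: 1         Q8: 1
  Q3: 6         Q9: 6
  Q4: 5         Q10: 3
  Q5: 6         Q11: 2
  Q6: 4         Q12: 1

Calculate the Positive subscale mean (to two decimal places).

Positive items: 4, 6, 7, 9, 10, 11.
Of these, items 4 & 6 are negatively keyed; on a 0–6 scale, reversed = 6 − raw.
  item 4: 6 − 5 = 1
  item 6: 6 − 4 = 2
  item 7: 6
  item 9: 6
  item 10: 3
  item 11: 2
Sum = 1 + 2 + 6 + 6 + 3 + 2 = 20
Mean = 20 / 6 = 3.33

3.33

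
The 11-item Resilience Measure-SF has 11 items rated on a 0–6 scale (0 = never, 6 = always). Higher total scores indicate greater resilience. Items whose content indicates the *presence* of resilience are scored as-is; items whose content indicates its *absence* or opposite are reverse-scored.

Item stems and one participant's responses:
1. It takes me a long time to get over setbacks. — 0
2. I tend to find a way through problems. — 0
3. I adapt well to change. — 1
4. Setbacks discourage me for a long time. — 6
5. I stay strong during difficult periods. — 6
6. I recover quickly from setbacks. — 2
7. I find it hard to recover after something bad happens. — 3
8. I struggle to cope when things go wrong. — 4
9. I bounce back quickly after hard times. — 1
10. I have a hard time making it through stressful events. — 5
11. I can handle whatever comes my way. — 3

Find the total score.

Items 1, 4, 7, 8, 10 describe the absence/opposite of resilience → reverse-score.
on a 0–6 scale, reversed = 6 − raw.
  item 1: 6 − 0 = 6
  item 2: 0
  item 3: 1
  item 4: 6 − 6 = 0
  item 5: 6
  item 6: 2
  item 7: 6 − 3 = 3
  item 8: 6 − 4 = 2
  item 9: 1
  item 10: 6 − 5 = 1
  item 11: 3
Total = 6 + 0 + 1 + 0 + 6 + 2 + 3 + 2 + 1 + 1 + 3 = 25

25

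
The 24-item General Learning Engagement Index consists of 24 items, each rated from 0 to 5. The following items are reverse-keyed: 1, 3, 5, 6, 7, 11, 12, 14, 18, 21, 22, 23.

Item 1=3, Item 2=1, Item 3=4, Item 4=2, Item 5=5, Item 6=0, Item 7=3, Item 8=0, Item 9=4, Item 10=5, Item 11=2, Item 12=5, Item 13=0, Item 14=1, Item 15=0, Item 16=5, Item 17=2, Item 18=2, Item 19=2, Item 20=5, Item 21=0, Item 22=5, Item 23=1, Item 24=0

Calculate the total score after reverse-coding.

Reversing items 1, 3, 5, 6, 7, 11, 12, 14, 18, 21, 22, and 23 with 5 − raw:
Total = (5−3) + 1 + (5−4) + 2 + (5−5) + (5−0) + (5−3) + 0 + 4 + 5 + (5−2) + (5−5) + 0 + (5−1) + 0 + 5 + 2 + (5−2) + 2 + 5 + (5−0) + (5−5) + (5−1) + 0
      = 2 + 1 + 1 + 2 + 0 + 5 + 2 + 0 + 4 + 5 + 3 + 0 + 0 + 4 + 0 + 5 + 2 + 3 + 2 + 5 + 5 + 0 + 4 + 0 = 55

55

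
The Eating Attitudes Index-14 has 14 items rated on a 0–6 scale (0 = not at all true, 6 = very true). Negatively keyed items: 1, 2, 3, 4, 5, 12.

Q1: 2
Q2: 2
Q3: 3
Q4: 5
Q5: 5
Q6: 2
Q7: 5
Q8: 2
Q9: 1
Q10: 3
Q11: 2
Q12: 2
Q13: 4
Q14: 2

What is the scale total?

Reversing items 1, 2, 3, 4, 5, & 12 with 6 − raw:
Total = (6−2) + (6−2) + (6−3) + (6−5) + (6−5) + 2 + 5 + 2 + 1 + 3 + 2 + (6−2) + 4 + 2
      = 4 + 4 + 3 + 1 + 1 + 2 + 5 + 2 + 1 + 3 + 2 + 4 + 4 + 2 = 38

38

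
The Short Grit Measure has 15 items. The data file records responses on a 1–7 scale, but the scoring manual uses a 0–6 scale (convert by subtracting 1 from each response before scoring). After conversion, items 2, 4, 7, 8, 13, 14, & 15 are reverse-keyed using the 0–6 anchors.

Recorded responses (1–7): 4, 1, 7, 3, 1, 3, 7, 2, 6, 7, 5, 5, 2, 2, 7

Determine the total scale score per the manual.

55

Convert to 0–6: 3, 0, 6, 2, 0, 2, 6, 1, 5, 6, 4, 4, 1, 1, 6
Reverse-coded (on a 0–6 scale, reversed = 6 − raw):
  item 2: 6 − 0 = 6
  item 4: 6 − 2 = 4
  item 7: 6 − 6 = 0
  item 8: 6 − 1 = 5
  item 13: 6 − 1 = 5
  item 14: 6 − 1 = 5
  item 15: 6 − 6 = 0
Scored: 3, 6, 6, 4, 0, 2, 0, 5, 5, 6, 4, 4, 5, 5, 0
Total = 55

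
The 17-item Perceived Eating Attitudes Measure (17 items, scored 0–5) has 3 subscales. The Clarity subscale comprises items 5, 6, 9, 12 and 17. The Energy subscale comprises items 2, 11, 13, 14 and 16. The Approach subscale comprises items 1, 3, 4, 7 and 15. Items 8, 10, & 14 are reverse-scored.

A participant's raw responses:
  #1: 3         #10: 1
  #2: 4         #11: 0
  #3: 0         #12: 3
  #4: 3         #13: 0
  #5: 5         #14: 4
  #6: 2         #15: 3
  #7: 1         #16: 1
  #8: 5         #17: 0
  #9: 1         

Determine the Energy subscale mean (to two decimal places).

Energy items: 2, 11, 13, 14, 16.
Of these, item 14 is reverse-scored; reversed = (0+5) − raw = 5 − raw.
  item 2: 4
  item 11: 0
  item 13: 0
  item 14: 5 − 4 = 1
  item 16: 1
Sum = 4 + 0 + 0 + 1 + 1 = 6
Mean = 6 / 5 = 1.20

1.20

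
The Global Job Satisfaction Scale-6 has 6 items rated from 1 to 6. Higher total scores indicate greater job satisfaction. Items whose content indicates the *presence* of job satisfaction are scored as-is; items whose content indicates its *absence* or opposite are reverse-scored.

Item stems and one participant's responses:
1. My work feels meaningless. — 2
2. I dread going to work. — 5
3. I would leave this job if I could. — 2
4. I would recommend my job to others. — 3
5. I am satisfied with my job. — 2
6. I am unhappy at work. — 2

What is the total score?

Items 1, 2, 3, 6 describe the absence/opposite of job satisfaction → reverse-score.
on a 1–6 scale, reversed = 7 − raw.
  item 1: 7 − 2 = 5
  item 2: 7 − 5 = 2
  item 3: 7 − 2 = 5
  item 4: 3
  item 5: 2
  item 6: 7 − 2 = 5
Total = 5 + 2 + 5 + 3 + 2 + 5 = 22

22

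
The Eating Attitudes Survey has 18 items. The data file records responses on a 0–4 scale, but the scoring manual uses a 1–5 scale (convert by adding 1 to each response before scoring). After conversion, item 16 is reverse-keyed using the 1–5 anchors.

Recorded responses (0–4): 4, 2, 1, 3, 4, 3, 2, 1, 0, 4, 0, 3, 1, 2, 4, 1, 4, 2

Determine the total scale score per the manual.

61

Convert to 1–5: 5, 3, 2, 4, 5, 4, 3, 2, 1, 5, 1, 4, 2, 3, 5, 2, 5, 3
Reverse-coded (reverse-coded value = 6 − response):
  item 16: 6 − 2 = 4
Scored: 5, 3, 2, 4, 5, 4, 3, 2, 1, 5, 1, 4, 2, 3, 5, 4, 5, 3
Total = 61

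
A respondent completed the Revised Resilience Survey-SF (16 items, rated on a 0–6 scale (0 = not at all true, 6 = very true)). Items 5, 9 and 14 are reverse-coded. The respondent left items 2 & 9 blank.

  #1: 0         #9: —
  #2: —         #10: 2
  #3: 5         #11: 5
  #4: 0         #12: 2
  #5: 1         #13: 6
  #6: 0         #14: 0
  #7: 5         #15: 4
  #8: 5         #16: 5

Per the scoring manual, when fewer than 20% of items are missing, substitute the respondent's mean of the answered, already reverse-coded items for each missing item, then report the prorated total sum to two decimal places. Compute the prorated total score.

Reverse-coded (reversed = (0+6) − raw = 6 − raw):
  item 5: 6 − 1 = 5
  item 14: 6 − 0 = 6
Completed scored items (14 of 16): 0, 5, 0, 5, 0, 5, 5, 2, 5, 2, 6, 6, 4, 5; sum = 50.
Person mean = 50 / 14 ≈ 3.5714
Prorated total = (50 / 14) × 16 = 57.14 (to 2 dp)

57.14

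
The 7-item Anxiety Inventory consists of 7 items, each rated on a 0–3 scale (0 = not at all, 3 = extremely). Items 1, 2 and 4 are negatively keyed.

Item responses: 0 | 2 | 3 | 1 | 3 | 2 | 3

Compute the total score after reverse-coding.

17

Apply reverse scoring (reverse-coded value = 3 − response):
  item 1: 3 − 0 = 3
  item 2: 3 − 2 = 1
  item 4: 3 − 1 = 2
Scored responses: 3, 1, 3, 2, 3, 2, 3
Total = 3 + 1 + 3 + 2 + 3 + 2 + 3 = 17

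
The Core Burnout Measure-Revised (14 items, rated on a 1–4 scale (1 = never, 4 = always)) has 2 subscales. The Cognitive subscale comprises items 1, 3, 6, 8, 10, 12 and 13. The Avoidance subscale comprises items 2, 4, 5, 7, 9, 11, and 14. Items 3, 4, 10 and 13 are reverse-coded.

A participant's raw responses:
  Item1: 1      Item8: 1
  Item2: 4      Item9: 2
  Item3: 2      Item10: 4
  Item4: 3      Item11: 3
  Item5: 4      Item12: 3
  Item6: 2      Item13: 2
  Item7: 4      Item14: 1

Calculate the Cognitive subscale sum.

14

Cognitive items: 1, 3, 6, 8, 10, 12, 13.
Of these, items 3, 10 and 13 are reverse-coded; reverse-coded value = 5 − response.
  item 1: 1
  item 3: 5 − 2 = 3
  item 6: 2
  item 8: 1
  item 10: 5 − 4 = 1
  item 12: 3
  item 13: 5 − 2 = 3
Sum = 1 + 3 + 2 + 1 + 1 + 3 + 3 = 14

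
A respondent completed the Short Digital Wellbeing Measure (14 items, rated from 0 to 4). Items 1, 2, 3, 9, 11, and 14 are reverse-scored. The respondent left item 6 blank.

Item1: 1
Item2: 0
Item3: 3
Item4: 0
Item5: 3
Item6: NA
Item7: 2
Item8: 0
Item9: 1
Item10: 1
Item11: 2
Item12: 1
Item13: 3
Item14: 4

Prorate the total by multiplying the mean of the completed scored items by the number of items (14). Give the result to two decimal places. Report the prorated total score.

Reverse-coded (reversed = (0+4) − raw = 4 − raw):
  item 1: 4 − 1 = 3
  item 2: 4 − 0 = 4
  item 3: 4 − 3 = 1
  item 9: 4 − 1 = 3
  item 11: 4 − 2 = 2
  item 14: 4 − 4 = 0
Completed scored items (13 of 14): 3, 4, 1, 0, 3, 2, 0, 3, 1, 2, 1, 3, 0; sum = 23.
Person mean = 23 / 13 ≈ 1.7692
Prorated total = (23 / 13) × 14 = 24.77 (to 2 dp)

24.77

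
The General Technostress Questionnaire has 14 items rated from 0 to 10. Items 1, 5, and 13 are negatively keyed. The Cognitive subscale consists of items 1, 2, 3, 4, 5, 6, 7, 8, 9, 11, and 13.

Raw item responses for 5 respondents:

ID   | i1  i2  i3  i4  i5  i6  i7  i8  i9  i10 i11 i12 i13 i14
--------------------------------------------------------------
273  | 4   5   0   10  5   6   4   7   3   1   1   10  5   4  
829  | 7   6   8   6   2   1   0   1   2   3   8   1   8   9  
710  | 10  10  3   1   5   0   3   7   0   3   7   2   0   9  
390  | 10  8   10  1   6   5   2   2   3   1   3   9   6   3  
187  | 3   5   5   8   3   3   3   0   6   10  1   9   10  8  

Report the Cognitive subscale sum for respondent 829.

45

Respondent 829 raw: 7, 6, 8, 6, 2, 1, 0, 1, 2, 3, 8, 1, 8, 9.
Cognitive items: 1, 2, 3, 4, 5, 6, 7, 8, 9, 11, 13.
Reverse-coded (on a 0–10 scale, reversed = 10 − raw):
  item 1: 10 − 7 = 3
  item 2: 6
  item 3: 8
  item 4: 6
  item 5: 10 − 2 = 8
  item 6: 1
  item 7: 0
  item 8: 1
  item 9: 2
  item 11: 8
  item 13: 10 − 8 = 2
Sum = 3 + 6 + 8 + 6 + 8 + 1 + 0 + 1 + 2 + 8 + 2 = 45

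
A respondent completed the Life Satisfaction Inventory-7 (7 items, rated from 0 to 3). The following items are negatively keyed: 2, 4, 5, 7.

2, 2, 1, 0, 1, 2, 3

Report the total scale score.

Reversing items 2, 4, 5, and 7 with 3 − raw:
Total = 2 + (3−2) + 1 + (3−0) + (3−1) + 2 + (3−3)
      = 2 + 1 + 1 + 3 + 2 + 2 + 0 = 11

11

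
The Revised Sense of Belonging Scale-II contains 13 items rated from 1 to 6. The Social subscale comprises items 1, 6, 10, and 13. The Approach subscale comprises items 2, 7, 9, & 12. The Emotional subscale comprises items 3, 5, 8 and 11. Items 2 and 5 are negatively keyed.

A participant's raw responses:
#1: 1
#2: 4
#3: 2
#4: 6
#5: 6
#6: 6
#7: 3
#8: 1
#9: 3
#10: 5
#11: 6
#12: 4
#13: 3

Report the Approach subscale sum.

Approach items: 2, 7, 9, 12.
Of these, item 2 is negatively keyed; reversed = (1+6) − raw = 7 − raw.
  item 2: 7 − 4 = 3
  item 7: 3
  item 9: 3
  item 12: 4
Sum = 3 + 3 + 3 + 4 = 13

13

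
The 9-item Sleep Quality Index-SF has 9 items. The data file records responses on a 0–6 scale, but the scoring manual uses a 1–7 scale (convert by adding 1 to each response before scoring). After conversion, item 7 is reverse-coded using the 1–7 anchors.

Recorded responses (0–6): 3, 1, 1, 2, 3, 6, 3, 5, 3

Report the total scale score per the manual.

Convert to 1–7: 4, 2, 2, 3, 4, 7, 4, 6, 4
Reverse-coded (reverse-coded value = 8 − response):
  item 7: 8 − 4 = 4
Scored: 4, 2, 2, 3, 4, 7, 4, 6, 4
Total = 36

36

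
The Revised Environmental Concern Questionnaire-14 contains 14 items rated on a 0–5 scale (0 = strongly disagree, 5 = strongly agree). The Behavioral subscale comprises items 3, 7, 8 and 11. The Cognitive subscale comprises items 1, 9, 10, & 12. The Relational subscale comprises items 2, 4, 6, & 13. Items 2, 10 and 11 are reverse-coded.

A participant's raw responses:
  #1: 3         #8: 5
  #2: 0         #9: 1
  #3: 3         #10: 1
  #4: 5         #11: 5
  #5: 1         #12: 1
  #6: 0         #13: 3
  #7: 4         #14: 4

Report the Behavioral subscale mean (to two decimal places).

3.00

Behavioral items: 3, 7, 8, 11.
Of these, item 11 is reverse-coded; reverse-coded value = 5 − response.
  item 3: 3
  item 7: 4
  item 8: 5
  item 11: 5 − 5 = 0
Sum = 3 + 4 + 5 + 0 = 12
Mean = 12 / 4 = 3.00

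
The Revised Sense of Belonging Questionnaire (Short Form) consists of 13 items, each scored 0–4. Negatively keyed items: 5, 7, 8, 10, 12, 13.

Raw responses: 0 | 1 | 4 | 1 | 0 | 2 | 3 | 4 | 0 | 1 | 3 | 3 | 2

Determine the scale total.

22

Reverse-coded items (on a 0–4 scale, reversed = 4 − raw):
  item 5: 4 − 0 = 4
  item 7: 4 − 3 = 1
  item 8: 4 − 4 = 0
  item 10: 4 − 1 = 3
  item 12: 4 − 3 = 1
  item 13: 4 − 2 = 2
Scored items: 0, 1, 4, 1, 4, 2, 1, 0, 0, 3, 3, 1, 2
Total = 0 + 1 + 4 + 1 + 4 + 2 + 1 + 0 + 0 + 3 + 3 + 1 + 2 = 22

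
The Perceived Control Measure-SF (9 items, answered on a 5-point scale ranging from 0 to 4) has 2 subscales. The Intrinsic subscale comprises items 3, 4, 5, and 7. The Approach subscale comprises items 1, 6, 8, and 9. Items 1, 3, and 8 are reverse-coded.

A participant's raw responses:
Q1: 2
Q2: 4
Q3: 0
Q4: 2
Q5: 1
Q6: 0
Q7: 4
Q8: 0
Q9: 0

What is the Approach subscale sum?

Approach items: 1, 6, 8, 9.
Of these, items 1 and 8 are reverse-coded; reverse-coded value = 4 − response.
  item 1: 4 − 2 = 2
  item 6: 0
  item 8: 4 − 0 = 4
  item 9: 0
Sum = 2 + 0 + 4 + 0 = 6

6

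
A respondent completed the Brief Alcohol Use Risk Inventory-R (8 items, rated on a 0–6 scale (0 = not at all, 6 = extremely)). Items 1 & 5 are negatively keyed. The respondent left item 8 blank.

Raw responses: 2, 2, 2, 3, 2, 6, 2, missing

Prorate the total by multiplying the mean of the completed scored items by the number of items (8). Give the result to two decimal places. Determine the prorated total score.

Reverse-coded (reverse-coded value = 6 − response):
  item 1: 6 − 2 = 4
  item 5: 6 − 2 = 4
Completed scored items (7 of 8): 4, 2, 2, 3, 4, 6, 2; sum = 23.
Person mean = 23 / 7 ≈ 3.2857
Prorated total = (23 / 7) × 8 = 26.29 (to 2 dp)

26.29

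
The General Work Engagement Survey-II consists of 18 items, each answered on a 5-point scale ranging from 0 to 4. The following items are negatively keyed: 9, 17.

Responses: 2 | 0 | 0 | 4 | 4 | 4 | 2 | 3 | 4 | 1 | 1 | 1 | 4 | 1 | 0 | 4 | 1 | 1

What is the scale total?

Raw sum = 37. Negatively keyed items: 9, 17; their raw sum = 5.
Each reversal replaces raw with 4 − raw, changing the total by 4 − 2·raw per item.
Total = 37 + 2·4 − 2·5 = 37 + 8 − 10 = 35

35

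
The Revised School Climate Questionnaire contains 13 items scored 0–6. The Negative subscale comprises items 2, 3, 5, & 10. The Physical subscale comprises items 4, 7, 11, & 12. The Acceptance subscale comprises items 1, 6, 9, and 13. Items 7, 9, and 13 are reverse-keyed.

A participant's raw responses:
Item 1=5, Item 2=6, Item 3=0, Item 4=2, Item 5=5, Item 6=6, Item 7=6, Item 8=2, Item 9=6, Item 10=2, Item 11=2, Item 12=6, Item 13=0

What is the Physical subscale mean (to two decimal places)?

Physical items: 4, 7, 11, 12.
Of these, item 7 is reverse-keyed; reversed = (0+6) − raw = 6 − raw.
  item 4: 2
  item 7: 6 − 6 = 0
  item 11: 2
  item 12: 6
Sum = 2 + 0 + 2 + 6 = 10
Mean = 10 / 4 = 2.50

2.50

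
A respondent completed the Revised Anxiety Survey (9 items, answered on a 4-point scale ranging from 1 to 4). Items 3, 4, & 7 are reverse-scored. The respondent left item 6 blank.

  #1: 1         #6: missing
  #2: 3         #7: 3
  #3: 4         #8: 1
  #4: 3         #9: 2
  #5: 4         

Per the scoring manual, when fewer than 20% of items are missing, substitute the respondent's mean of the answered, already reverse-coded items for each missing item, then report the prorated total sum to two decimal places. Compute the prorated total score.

Reverse-coded (reversed = (1+4) − raw = 5 − raw):
  item 3: 5 − 4 = 1
  item 4: 5 − 3 = 2
  item 7: 5 − 3 = 2
Completed scored items (8 of 9): 1, 3, 1, 2, 4, 2, 1, 2; sum = 16.
Person mean = 16 / 8 ≈ 2.0000
Prorated total = (16 / 8) × 9 = 18.00 (to 2 dp)

18.00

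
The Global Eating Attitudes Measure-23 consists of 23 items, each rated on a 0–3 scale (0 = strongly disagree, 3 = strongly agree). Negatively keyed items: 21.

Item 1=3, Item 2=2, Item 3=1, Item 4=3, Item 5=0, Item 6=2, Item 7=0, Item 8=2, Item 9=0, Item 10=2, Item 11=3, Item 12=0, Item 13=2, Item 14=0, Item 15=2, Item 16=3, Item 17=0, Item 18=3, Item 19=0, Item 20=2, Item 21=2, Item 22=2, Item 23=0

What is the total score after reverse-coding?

Apply reverse scoring (reverse-coded value = 3 − response):
  item 21: 3 − 2 = 1
Scored items: 3, 2, 1, 3, 0, 2, 0, 2, 0, 2, 3, 0, 2, 0, 2, 3, 0, 3, 0, 2, 1, 2, 0
Total = 3 + 2 + 1 + 3 + 0 + 2 + 0 + 2 + 0 + 2 + 3 + 0 + 2 + 0 + 2 + 3 + 0 + 3 + 0 + 2 + 1 + 2 + 0 = 33

33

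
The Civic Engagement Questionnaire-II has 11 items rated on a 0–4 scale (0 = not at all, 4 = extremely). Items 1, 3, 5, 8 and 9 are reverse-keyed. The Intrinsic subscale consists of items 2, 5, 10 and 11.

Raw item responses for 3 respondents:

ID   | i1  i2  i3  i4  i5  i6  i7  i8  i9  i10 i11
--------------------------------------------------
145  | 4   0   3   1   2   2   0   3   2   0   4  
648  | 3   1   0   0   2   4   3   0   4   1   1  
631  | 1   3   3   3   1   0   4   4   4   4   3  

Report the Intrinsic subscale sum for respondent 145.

Respondent 145 raw: 4, 0, 3, 1, 2, 2, 0, 3, 2, 0, 4.
Intrinsic items: 2, 5, 10, 11.
Reverse-coded (reversed = (0+4) − raw = 4 − raw):
  item 2: 0
  item 5: 4 − 2 = 2
  item 10: 0
  item 11: 4
Sum = 0 + 2 + 0 + 4 = 6

6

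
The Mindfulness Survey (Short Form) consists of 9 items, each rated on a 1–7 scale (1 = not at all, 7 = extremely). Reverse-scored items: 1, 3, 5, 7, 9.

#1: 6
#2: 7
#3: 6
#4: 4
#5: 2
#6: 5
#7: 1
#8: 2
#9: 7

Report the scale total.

Reversing items 1, 3, 5, 7 and 9 with 8 − raw:
Total = (8−6) + 7 + (8−6) + 4 + (8−2) + 5 + (8−1) + 2 + (8−7)
      = 2 + 7 + 2 + 4 + 6 + 5 + 7 + 2 + 1 = 36

36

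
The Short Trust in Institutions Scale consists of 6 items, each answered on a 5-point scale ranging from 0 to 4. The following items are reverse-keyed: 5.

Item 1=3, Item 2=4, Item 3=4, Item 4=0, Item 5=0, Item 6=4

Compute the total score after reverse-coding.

Apply reverse scoring (on a 0–4 scale, reversed = 4 − raw):
  item 5: 4 − 0 = 4
Scored items: 3, 4, 4, 0, 4, 4
Total = 3 + 4 + 4 + 0 + 4 + 4 = 19

19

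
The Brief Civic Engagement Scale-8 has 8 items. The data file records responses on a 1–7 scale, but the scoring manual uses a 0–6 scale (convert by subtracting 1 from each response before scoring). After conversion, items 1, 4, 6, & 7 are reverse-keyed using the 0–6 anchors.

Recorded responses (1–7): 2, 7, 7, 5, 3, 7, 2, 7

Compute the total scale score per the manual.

Convert to 0–6: 1, 6, 6, 4, 2, 6, 1, 6
Reverse-coded (reverse-coded value = 6 − response):
  item 1: 6 − 1 = 5
  item 4: 6 − 4 = 2
  item 6: 6 − 6 = 0
  item 7: 6 − 1 = 5
Scored: 5, 6, 6, 2, 2, 0, 5, 6
Total = 32

32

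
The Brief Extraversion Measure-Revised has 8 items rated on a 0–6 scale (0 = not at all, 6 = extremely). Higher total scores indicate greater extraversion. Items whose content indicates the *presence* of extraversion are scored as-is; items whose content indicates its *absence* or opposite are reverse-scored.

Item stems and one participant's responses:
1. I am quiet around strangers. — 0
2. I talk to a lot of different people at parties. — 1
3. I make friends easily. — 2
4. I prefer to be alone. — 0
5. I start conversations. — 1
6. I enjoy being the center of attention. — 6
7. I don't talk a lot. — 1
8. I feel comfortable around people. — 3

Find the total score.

Items 1, 4, 7 describe the absence/opposite of extraversion → reverse-score.
reverse-coded value = 6 − response.
  item 1: 6 − 0 = 6
  item 2: 1
  item 3: 2
  item 4: 6 − 0 = 6
  item 5: 1
  item 6: 6
  item 7: 6 − 1 = 5
  item 8: 3
Total = 6 + 1 + 2 + 6 + 1 + 6 + 5 + 3 = 30

30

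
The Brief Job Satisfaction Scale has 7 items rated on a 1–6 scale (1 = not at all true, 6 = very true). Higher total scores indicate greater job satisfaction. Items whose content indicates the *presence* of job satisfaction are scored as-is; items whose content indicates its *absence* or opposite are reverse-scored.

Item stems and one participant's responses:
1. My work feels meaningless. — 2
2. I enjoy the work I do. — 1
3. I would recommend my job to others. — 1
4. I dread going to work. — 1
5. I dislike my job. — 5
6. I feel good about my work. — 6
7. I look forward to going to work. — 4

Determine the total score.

Items 1, 4, 5 describe the absence/opposite of job satisfaction → reverse-score.
reversed = (1+6) − raw = 7 − raw.
  item 1: 7 − 2 = 5
  item 2: 1
  item 3: 1
  item 4: 7 − 1 = 6
  item 5: 7 − 5 = 2
  item 6: 6
  item 7: 4
Total = 5 + 1 + 1 + 6 + 2 + 6 + 4 = 25

25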